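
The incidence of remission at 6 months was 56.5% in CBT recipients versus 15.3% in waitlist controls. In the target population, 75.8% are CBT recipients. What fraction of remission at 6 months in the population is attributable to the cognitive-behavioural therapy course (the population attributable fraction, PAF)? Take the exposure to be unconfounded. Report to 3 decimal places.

PAF ≈ 0.671

p₁ = 0.565, p₀ = 0.153.
Overall risk P(Y=1) = π·p₁ + (1−π)·p₀ = 0.758×0.565 + 0.242×0.153 = 0.4653.
Under exogeneity, PAF = [P(Y=1) − p₀] / P(Y=1).
PAF = (0.4653 − 0.153) / 0.4653 ≈ 0.6712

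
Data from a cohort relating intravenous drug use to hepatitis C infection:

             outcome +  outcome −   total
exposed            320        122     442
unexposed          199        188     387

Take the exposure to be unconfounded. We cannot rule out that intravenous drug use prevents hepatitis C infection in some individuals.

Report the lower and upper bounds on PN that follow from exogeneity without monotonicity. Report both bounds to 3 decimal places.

p₁ = P(outcome | exposed) = 320/442 = 0.72398
p₀ = P(outcome | unexposed) = 199/387 = 0.51421
Under exogeneity alone the bounds on PN are max{0,(p₁−p₀)/p₁} ≤ PN ≤ min{1,(1−p₀)/p₁}.
  lower = (p₁ − p₀)/p₁ = 0.20977 / 0.72398 ≈ 0.2897
  upper = min{1, (1 − p₀)/p₁} = 0.48579 / 0.72398 ≈ 0.6710

0.290 ≤ PN ≤ 0.671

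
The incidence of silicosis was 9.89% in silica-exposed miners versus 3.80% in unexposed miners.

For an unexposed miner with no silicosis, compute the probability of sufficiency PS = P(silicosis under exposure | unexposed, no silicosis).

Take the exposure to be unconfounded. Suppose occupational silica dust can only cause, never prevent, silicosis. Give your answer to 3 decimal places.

p₁ = 0.0989, p₀ = 0.038.
Under exogeneity and monotonicity, PS = (p₁ − p₀) / (1 − p₀).
PS = (0.0989 − 0.038) / (1 − 0.038) = 0.0609 / 0.962 ≈ 0.0633

PS ≈ 0.063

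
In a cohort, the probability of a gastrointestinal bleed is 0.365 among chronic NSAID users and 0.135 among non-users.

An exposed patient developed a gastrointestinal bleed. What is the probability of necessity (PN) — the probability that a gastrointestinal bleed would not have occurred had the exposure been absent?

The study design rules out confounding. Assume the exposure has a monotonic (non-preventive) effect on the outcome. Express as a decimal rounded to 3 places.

Let p₁ = 0.365, p₀ = 0.135.
Under exogeneity and monotonicity, PN = (p₁ − p₀) / p₁.
PN = (0.365 − 0.135) / 0.365 = 0.23 / 0.365 ≈ 0.6301

PN ≈ 0.630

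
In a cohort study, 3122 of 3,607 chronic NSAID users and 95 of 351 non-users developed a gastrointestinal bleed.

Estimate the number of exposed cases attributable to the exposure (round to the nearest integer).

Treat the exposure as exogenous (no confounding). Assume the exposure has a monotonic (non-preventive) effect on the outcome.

about 2146 cases

p₁ = P(outcome | exposed) = 3122/3607 = 0.86554
p₀ = P(outcome | unexposed) = 95/351 = 0.27066
PN = (p₁ − p₀)/p₁ = (0.86554 − 0.27066) / 0.86554 ≈ 0.68730.
Attributable cases ≈ PN × (exposed cases) = 0.68730 × 3122 ≈ 2145.75.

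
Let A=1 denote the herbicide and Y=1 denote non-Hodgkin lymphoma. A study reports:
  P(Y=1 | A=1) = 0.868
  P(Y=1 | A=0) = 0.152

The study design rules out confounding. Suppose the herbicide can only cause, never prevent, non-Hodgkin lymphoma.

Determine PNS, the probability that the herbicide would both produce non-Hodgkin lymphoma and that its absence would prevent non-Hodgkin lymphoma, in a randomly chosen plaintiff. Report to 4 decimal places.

PNS ≈ 0.7160

Let p₁ = 0.868, p₀ = 0.152.
Under exogeneity and monotonicity, PNS = p₁ − p₀.
PNS = 0.868 − 0.152 = 0.716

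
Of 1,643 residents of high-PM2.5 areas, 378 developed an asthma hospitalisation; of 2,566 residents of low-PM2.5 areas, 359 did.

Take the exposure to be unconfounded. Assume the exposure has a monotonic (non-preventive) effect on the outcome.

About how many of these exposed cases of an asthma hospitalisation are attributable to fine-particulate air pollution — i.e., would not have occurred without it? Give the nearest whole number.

about 148 cases

p₁ = P(outcome | exposed) = 378/1643 = 0.23007
p₀ = P(outcome | unexposed) = 359/2566 = 0.13991
PN = (p₁ − p₀)/p₁ = (0.23007 − 0.13991) / 0.23007 ≈ 0.39189.
Attributable cases ≈ PN × (exposed cases) = 0.39189 × 378 ≈ 148.13.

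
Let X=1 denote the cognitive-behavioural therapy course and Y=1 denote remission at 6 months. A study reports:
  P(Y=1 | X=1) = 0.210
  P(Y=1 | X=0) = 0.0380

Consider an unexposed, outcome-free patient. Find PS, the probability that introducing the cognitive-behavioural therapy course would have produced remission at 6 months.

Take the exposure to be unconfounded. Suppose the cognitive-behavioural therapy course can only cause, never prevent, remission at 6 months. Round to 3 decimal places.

PS ≈ 0.179

Let p₁ = 0.21, p₀ = 0.038.
Under exogeneity and monotonicity, PS = (p₁ − p₀) / (1 − p₀).
PS = (0.21 − 0.038) / (1 − 0.038) = 0.172 / 0.962 ≈ 0.1788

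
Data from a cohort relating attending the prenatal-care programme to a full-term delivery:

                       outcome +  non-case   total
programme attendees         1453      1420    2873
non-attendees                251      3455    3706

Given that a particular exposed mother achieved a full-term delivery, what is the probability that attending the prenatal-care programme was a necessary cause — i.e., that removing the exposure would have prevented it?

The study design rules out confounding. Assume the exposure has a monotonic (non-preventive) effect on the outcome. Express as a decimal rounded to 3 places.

PN ≈ 0.866

p₁ = P(outcome | exposed) = 1453/2873 = 0.50574
p₀ = P(outcome | unexposed) = 251/3706 = 0.067728
Under exogeneity and monotonicity, PN = (p₁ − p₀)/p₁.
PN = (0.50574 − 0.067728) / 0.50574 ≈ 0.8661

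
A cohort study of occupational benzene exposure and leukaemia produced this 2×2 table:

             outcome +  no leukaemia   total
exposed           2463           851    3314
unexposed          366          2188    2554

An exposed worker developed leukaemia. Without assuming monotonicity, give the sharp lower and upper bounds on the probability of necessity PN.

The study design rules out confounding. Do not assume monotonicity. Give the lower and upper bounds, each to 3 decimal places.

p₁ = P(outcome | exposed) = 2463/3314 = 0.74321
p₀ = P(outcome | unexposed) = 366/2554 = 0.1433
Under exogeneity alone the bounds on PN are max{0,(p₁−p₀)/p₁} ≤ PN ≤ min{1,(1−p₀)/p₁}.
  lower = (p₁ − p₀)/p₁ = 0.59991 / 0.74321 ≈ 0.8072
  upper = min{1, (1 − p₀)/p₁} = 0.8567 / 0.74321 ≈ 1.1527 → capped at 1

0.807 ≤ PN ≤ 1.000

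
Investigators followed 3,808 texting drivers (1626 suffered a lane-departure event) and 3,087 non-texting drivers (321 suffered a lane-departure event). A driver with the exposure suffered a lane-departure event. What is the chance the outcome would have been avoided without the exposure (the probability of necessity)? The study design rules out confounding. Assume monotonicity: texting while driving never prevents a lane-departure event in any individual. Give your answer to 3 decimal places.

p₁ = P(outcome | exposed) = 1626/3808 = 0.427
p₀ = P(outcome | unexposed) = 321/3087 = 0.10398
Under exogeneity and monotonicity, PN = (p₁ − p₀) / p₁.
PN = (0.427 − 0.10398) / 0.427 = 0.32301 / 0.427 ≈ 0.7565

PN ≈ 0.756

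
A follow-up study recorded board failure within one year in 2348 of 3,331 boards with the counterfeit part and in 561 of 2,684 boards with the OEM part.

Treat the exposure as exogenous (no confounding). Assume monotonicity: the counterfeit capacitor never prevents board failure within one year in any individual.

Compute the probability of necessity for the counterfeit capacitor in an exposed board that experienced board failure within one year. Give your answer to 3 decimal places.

p₁ = P(outcome | exposed) = 2348/3331 = 0.70489
p₀ = P(outcome | unexposed) = 561/2684 = 0.20902
Under exogeneity and monotonicity, PN = (p₁ − p₀) / p₁.
PN = (0.70489 − 0.20902) / 0.70489 = 0.49588 / 0.70489 ≈ 0.7035

PN ≈ 0.703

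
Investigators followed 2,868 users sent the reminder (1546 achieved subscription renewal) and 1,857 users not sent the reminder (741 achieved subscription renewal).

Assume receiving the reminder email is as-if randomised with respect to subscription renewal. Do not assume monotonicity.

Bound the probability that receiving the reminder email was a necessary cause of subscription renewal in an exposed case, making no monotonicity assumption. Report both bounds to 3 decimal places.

p₁ = P(outcome | exposed) = 1546/2868 = 0.53905
p₀ = P(outcome | unexposed) = 741/1857 = 0.39903
Under exogeneity alone the bounds on PN are max{0,(p₁−p₀)/p₁} ≤ PN ≤ min{1,(1−p₀)/p₁}.
  lower = (p₁ − p₀)/p₁ = 0.14002 / 0.53905 ≈ 0.2598
  upper = min{1, (1 − p₀)/p₁} = 0.60097 / 0.53905 ≈ 1.1149 → capped at 1

0.260 ≤ PN ≤ 1.000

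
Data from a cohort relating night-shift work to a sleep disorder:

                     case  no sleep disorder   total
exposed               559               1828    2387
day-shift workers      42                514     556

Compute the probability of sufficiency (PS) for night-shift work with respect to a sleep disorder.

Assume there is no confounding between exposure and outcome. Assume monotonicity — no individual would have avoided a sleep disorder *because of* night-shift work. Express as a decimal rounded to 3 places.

p₁ = P(outcome | exposed) = 559/2387 = 0.23419
p₀ = P(outcome | unexposed) = 42/556 = 0.07554
Under exogeneity and monotonicity, PS = (p₁ − p₀)/(1 − p₀).
PS = (0.23419 − 0.07554) / 0.92446 ≈ 0.1716

PS ≈ 0.172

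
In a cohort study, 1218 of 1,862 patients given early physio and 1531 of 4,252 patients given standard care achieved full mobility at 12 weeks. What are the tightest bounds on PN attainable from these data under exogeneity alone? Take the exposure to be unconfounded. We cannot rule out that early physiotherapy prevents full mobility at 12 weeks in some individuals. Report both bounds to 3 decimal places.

p₁ = P(outcome | exposed) = 1218/1862 = 0.65414
p₀ = P(outcome | unexposed) = 1531/4252 = 0.36007
Under exogeneity alone the bounds on PN are max{0,(p₁−p₀)/p₁} ≤ PN ≤ min{1,(1−p₀)/p₁}.
  lower = (p₁ − p₀)/p₁ = 0.29407 / 0.65414 ≈ 0.4496
  upper = min{1, (1 − p₀)/p₁} = 0.63993 / 0.65414 ≈ 0.9783

0.450 ≤ PN ≤ 0.978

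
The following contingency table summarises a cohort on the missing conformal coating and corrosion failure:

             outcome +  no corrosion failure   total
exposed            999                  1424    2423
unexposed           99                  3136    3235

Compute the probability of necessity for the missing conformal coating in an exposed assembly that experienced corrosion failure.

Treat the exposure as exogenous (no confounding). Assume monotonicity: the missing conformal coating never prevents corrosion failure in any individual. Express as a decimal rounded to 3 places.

PN ≈ 0.926

p₁ = P(outcome | exposed) = 999/2423 = 0.4123
p₀ = P(outcome | unexposed) = 99/3235 = 0.030603
Under exogeneity and monotonicity, PN = (p₁ − p₀)/p₁.
PN = (0.4123 − 0.030603) / 0.4123 ≈ 0.9258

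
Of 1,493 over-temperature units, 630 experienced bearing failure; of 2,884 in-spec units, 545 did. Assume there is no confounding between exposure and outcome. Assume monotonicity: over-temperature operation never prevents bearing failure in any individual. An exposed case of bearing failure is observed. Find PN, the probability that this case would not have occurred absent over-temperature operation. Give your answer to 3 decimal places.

PN ≈ 0.552

p₁ = P(outcome | exposed) = 630/1493 = 0.42197
p₀ = P(outcome | unexposed) = 545/2884 = 0.18897
Under exogeneity and monotonicity, PN = (p₁ − p₀) / p₁.
PN = (0.42197 − 0.18897) / 0.42197 = 0.233 / 0.42197 ≈ 0.5522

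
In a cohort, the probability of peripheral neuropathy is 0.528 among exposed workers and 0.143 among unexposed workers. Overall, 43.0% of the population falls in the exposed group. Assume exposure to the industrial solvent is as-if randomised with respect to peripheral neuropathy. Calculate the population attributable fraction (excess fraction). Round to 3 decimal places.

Let p₁ = 0.528, p₀ = 0.143.
Overall risk P(Y=1) = π·p₁ + (1−π)·p₀ = 0.43×0.528 + 0.57×0.143 = 0.30855.
Under exogeneity, PAF = [P(Y=1) − p₀] / P(Y=1).
PAF = (0.30855 − 0.143) / 0.30855 ≈ 0.5365

PAF ≈ 0.537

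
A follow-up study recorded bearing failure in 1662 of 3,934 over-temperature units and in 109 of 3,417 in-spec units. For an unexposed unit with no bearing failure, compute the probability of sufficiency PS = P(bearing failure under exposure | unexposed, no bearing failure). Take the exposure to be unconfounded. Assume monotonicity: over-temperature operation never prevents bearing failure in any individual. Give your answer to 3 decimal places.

PS ≈ 0.403

p₁ = P(outcome | exposed) = 1662/3934 = 0.42247
p₀ = P(outcome | unexposed) = 109/3417 = 0.031899
Under exogeneity and monotonicity, PS = (p₁ − p₀) / (1 − p₀).
PS = (0.42247 − 0.031899) / (1 − 0.031899) = 0.39057 / 0.9681 ≈ 0.4034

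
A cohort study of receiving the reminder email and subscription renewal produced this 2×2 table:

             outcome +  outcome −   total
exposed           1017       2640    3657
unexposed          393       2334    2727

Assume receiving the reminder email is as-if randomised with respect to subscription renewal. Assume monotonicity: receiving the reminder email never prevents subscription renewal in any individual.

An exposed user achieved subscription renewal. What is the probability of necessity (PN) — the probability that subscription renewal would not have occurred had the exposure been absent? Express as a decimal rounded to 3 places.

p₁ = P(outcome | exposed) = 1017/3657 = 0.2781
p₀ = P(outcome | unexposed) = 393/2727 = 0.14411
Under exogeneity and monotonicity, PN = (p₁ − p₀)/p₁.
PN = (0.2781 − 0.14411) / 0.2781 ≈ 0.4818

PN ≈ 0.482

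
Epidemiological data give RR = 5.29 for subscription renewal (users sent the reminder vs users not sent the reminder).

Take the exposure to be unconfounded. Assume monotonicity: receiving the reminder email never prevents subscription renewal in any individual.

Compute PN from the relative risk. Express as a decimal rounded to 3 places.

Under exogeneity and monotonicity, PN = (RR − 1) / RR = 1 − 1/RR.
PN = (5.29 − 1) / 5.29 = 4.29 / 5.29 ≈ 0.8110

PN ≈ 0.811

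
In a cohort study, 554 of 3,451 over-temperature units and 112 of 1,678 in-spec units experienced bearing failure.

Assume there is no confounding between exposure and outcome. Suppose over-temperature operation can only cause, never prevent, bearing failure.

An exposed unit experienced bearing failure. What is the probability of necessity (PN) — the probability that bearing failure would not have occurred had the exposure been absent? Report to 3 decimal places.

p₁ = P(outcome | exposed) = 554/3451 = 0.16053
p₀ = P(outcome | unexposed) = 112/1678 = 0.066746
Under exogeneity and monotonicity, PN = (p₁ − p₀) / p₁.
PN = (0.16053 − 0.066746) / 0.16053 = 0.093787 / 0.16053 ≈ 0.5842

PN ≈ 0.584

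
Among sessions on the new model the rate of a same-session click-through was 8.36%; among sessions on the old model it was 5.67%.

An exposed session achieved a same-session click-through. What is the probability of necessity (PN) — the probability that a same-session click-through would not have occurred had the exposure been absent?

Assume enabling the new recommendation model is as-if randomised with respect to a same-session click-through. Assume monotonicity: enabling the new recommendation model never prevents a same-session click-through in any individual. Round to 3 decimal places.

PN ≈ 0.322

p₁ = 0.0836, p₀ = 0.0567.
Under exogeneity and monotonicity, PN = (p₁ − p₀) / p₁.
PN = (0.0836 − 0.0567) / 0.0836 = 0.0269 / 0.0836 ≈ 0.3218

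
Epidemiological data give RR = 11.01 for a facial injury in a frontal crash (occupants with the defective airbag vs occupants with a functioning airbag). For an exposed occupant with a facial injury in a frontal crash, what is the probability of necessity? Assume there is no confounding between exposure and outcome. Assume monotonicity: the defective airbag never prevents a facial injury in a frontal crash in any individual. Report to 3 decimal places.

PN ≈ 0.909

Under exogeneity and monotonicity, PN = (RR − 1) / RR = 1 − 1/RR.
PN = (11.01 − 1) / 11.01 = 10.01 / 11.01 ≈ 0.9092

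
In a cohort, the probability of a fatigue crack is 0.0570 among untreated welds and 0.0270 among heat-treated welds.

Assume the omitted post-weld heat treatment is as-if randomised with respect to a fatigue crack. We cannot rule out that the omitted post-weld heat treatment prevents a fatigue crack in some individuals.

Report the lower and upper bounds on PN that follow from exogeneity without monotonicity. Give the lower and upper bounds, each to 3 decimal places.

0.526 ≤ PN ≤ 1.000

Let p₁ = 0.057, p₀ = 0.027.
Under exogeneity alone the bounds on PN are max{0,(p₁−p₀)/p₁} ≤ PN ≤ min{1,(1−p₀)/p₁}.
  lower = (p₁ − p₀)/p₁ = 0.03 / 0.057 ≈ 0.5263
  upper = min{1, (1 − p₀)/p₁} = 0.973 / 0.057 ≈ 17.0702 → capped at 1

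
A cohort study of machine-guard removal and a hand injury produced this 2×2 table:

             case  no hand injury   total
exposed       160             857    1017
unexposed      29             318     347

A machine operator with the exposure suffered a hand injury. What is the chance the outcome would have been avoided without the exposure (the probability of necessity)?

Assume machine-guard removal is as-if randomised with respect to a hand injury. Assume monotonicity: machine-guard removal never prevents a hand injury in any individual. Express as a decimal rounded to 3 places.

PN ≈ 0.469

p₁ = P(outcome | exposed) = 160/1017 = 0.15733
p₀ = P(outcome | unexposed) = 29/347 = 0.083573
Under exogeneity and monotonicity, PN = (p₁ − p₀) / p₁.
PN = (0.15733 − 0.083573) / 0.15733 = 0.073752 / 0.15733 ≈ 0.4688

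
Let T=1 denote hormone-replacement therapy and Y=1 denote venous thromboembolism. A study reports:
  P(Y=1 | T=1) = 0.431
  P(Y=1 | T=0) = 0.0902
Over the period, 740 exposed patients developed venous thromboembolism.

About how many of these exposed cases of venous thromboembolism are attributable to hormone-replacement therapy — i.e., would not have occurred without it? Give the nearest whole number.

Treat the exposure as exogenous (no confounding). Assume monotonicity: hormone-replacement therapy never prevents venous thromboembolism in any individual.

about 585 cases

Let p₁ = 0.431, p₀ = 0.0902.
PN = (p₁ − p₀)/p₁ = (0.431 − 0.0902) / 0.431 ≈ 0.79072.
Attributable cases ≈ PN × (exposed cases) = 0.79072 × 740 ≈ 585.13.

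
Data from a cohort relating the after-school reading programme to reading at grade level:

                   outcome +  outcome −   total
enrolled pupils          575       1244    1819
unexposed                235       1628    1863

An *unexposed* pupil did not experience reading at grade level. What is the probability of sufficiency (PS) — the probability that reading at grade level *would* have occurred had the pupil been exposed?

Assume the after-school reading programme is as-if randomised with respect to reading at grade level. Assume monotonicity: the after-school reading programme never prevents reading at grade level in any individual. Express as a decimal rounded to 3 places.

PS ≈ 0.217

p₁ = P(outcome | exposed) = 575/1819 = 0.31611
p₀ = P(outcome | unexposed) = 235/1863 = 0.12614
Under exogeneity and monotonicity, PS = (p₁ − p₀)/(1 − p₀).
PS = (0.31611 − 0.12614) / 0.87386 ≈ 0.2174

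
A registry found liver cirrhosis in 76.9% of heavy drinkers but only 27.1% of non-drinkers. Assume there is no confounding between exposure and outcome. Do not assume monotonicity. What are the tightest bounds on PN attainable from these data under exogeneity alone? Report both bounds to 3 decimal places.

p₁ = 0.769, p₀ = 0.271.
Under exogeneity alone the bounds on PN are max{0,(p₁−p₀)/p₁} ≤ PN ≤ min{1,(1−p₀)/p₁}.
  lower = (p₁ − p₀)/p₁ = 0.498 / 0.769 ≈ 0.6476
  upper = min{1, (1 − p₀)/p₁} = 0.729 / 0.769 ≈ 0.9480

0.648 ≤ PN ≤ 0.948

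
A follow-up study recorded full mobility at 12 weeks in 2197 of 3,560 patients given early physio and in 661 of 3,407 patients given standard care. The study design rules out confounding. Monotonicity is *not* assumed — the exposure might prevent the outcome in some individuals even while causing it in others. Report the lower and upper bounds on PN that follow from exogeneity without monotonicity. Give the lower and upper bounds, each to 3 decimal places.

0.686 ≤ PN ≤ 1.000

p₁ = P(outcome | exposed) = 2197/3560 = 0.61713
p₀ = P(outcome | unexposed) = 661/3407 = 0.19401
Under exogeneity alone the bounds on PN are max{0,(p₁−p₀)/p₁} ≤ PN ≤ min{1,(1−p₀)/p₁}.
  lower = (p₁ − p₀)/p₁ = 0.42312 / 0.61713 ≈ 0.6856
  upper = min{1, (1 − p₀)/p₁} = 0.80599 / 0.61713 ≈ 1.3060 → capped at 1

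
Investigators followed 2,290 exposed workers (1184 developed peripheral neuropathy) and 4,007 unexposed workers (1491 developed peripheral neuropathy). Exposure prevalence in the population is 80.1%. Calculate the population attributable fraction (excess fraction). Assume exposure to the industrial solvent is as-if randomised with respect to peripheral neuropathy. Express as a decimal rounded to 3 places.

p₁ = P(outcome | exposed) = 1184/2290 = 0.51703
p₀ = P(outcome | unexposed) = 1491/4007 = 0.3721
Overall risk P(Y=1) = π·p₁ + (1−π)·p₀ = 0.801×0.51703 + 0.199×0.3721 = 0.48819.
Under exogeneity, PAF = [P(Y=1) − p₀] / P(Y=1).
PAF = (0.48819 − 0.3721) / 0.48819 ≈ 0.2378

PAF ≈ 0.238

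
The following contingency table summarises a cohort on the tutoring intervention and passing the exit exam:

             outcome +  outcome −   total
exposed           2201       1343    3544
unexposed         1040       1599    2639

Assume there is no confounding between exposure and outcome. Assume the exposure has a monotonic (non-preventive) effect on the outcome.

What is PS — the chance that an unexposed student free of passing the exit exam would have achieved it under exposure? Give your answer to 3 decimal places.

PS ≈ 0.375

p₁ = P(outcome | exposed) = 2201/3544 = 0.62105
p₀ = P(outcome | unexposed) = 1040/2639 = 0.39409
Under exogeneity and monotonicity, PS = (p₁ − p₀) / (1 − p₀).
PS = (0.62105 − 0.39409) / (1 − 0.39409) = 0.22696 / 0.60591 ≈ 0.3746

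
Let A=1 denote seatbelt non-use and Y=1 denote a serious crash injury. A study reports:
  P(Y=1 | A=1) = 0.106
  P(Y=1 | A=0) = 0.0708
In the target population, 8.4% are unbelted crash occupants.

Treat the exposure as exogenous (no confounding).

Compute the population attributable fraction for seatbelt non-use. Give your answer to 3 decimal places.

Let p₁ = 0.106, p₀ = 0.0708.
Overall risk P(Y=1) = π·p₁ + (1−π)·p₀ = 0.084×0.106 + 0.916×0.0708 = 0.073757.
Under exogeneity, PAF = [P(Y=1) − p₀] / P(Y=1).
PAF = (0.073757 − 0.0708) / 0.073757 ≈ 0.0401

PAF ≈ 0.040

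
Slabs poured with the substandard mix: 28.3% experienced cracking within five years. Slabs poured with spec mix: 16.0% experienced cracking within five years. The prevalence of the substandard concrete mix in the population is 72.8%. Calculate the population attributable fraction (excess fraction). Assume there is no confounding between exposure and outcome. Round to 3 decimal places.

p₁ = 0.283, p₀ = 0.16.
Overall risk P(Y=1) = π·p₁ + (1−π)·p₀ = 0.728×0.283 + 0.272×0.16 = 0.24954.
Under exogeneity, PAF = [P(Y=1) − p₀] / P(Y=1).
PAF = (0.24954 − 0.16) / 0.24954 ≈ 0.3588

PAF ≈ 0.359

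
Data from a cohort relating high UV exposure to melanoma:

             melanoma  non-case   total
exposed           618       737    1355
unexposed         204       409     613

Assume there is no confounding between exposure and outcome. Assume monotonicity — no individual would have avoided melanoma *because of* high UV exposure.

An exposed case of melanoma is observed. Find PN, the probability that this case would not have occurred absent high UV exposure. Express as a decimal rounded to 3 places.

PN ≈ 0.270

p₁ = P(outcome | exposed) = 618/1355 = 0.45609
p₀ = P(outcome | unexposed) = 204/613 = 0.33279
Under exogeneity and monotonicity, PN = (p₁ − p₀)/p₁.
PN = (0.45609 − 0.33279) / 0.45609 ≈ 0.2703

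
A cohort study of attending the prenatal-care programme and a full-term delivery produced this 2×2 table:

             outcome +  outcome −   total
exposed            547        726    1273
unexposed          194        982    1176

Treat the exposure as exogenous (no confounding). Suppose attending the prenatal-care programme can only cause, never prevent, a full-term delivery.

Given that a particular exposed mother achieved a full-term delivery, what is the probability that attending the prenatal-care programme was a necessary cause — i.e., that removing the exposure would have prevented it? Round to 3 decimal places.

p₁ = P(outcome | exposed) = 547/1273 = 0.42969
p₀ = P(outcome | unexposed) = 194/1176 = 0.16497
Under exogeneity and monotonicity, PN = (p₁ − p₀) / p₁.
PN = (0.42969 − 0.16497) / 0.42969 = 0.26473 / 0.42969 ≈ 0.6161

PN ≈ 0.616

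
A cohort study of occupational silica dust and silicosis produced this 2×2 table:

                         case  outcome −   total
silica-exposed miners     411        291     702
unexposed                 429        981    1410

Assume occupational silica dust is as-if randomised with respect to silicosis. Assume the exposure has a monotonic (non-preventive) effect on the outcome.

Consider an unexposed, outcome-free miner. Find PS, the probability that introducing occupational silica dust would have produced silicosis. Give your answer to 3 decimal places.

p₁ = P(outcome | exposed) = 411/702 = 0.58547
p₀ = P(outcome | unexposed) = 429/1410 = 0.30426
Under exogeneity and monotonicity, PS = (p₁ − p₀) / (1 − p₀).
PS = (0.58547 − 0.30426) / (1 − 0.30426) = 0.28121 / 0.69574 ≈ 0.4042

PS ≈ 0.404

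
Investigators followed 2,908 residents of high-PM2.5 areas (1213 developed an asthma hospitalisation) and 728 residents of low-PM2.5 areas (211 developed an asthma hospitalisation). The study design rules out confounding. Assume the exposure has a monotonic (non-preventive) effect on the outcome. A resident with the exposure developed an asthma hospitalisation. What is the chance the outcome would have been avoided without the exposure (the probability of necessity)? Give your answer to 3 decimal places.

p₁ = P(outcome | exposed) = 1213/2908 = 0.41713
p₀ = P(outcome | unexposed) = 211/728 = 0.28984
Under exogeneity and monotonicity, PN = (p₁ − p₀) / p₁.
PN = (0.41713 − 0.28984) / 0.41713 = 0.12729 / 0.41713 ≈ 0.3052

PN ≈ 0.305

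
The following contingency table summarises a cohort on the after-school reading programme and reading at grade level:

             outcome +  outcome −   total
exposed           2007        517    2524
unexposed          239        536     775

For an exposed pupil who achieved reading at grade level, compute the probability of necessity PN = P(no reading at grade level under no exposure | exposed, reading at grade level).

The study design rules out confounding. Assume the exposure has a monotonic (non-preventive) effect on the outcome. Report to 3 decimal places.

p₁ = P(outcome | exposed) = 2007/2524 = 0.79517
p₀ = P(outcome | unexposed) = 239/775 = 0.30839
Under exogeneity and monotonicity, PN = (p₁ − p₀) / p₁.
PN = (0.79517 − 0.30839) / 0.79517 = 0.48678 / 0.79517 ≈ 0.6122

PN ≈ 0.612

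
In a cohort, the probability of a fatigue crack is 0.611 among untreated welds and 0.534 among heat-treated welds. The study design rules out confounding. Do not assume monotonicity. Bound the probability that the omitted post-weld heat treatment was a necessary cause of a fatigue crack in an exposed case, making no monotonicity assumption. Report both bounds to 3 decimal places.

Let p₁ = 0.611, p₀ = 0.534.
Under exogeneity alone the bounds on PN are max{0,(p₁−p₀)/p₁} ≤ PN ≤ min{1,(1−p₀)/p₁}.
  lower = (p₁ − p₀)/p₁ = 0.077 / 0.611 ≈ 0.1260
  upper = min{1, (1 − p₀)/p₁} = 0.466 / 0.611 ≈ 0.7627

0.126 ≤ PN ≤ 0.763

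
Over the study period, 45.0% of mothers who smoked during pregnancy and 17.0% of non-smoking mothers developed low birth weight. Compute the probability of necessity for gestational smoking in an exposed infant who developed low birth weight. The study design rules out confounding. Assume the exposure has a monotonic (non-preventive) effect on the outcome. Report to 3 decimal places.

p₁ = 0.45, p₀ = 0.17.
Under exogeneity and monotonicity, PN = (p₁ − p₀) / p₁.
PN = (0.45 − 0.17) / 0.45 = 0.28 / 0.45 ≈ 0.6222

PN ≈ 0.622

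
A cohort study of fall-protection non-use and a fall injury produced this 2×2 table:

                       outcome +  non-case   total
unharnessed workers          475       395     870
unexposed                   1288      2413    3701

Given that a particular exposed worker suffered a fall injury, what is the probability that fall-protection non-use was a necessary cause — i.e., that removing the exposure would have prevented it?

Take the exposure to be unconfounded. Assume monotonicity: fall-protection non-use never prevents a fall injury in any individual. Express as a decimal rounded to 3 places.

PN ≈ 0.363

p₁ = P(outcome | exposed) = 475/870 = 0.54598
p₀ = P(outcome | unexposed) = 1288/3701 = 0.34801
Under exogeneity and monotonicity, PN = (p₁ − p₀) / p₁.
PN = (0.54598 − 0.34801) / 0.54598 = 0.19796 / 0.54598 ≈ 0.3626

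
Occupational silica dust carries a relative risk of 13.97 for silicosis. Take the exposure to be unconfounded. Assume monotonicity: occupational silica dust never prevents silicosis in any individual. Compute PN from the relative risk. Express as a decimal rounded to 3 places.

Under exogeneity and monotonicity, PN = (RR − 1) / RR = 1 − 1/RR.
PN = (13.97 − 1) / 13.97 = 12.97 / 13.97 ≈ 0.9284

PN ≈ 0.928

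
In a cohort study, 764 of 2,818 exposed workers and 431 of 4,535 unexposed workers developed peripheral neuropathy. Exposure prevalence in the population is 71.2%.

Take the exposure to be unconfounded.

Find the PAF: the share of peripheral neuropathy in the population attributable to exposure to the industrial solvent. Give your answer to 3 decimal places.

PAF ≈ 0.569

p₁ = P(outcome | exposed) = 764/2818 = 0.27111
p₀ = P(outcome | unexposed) = 431/4535 = 0.095039
Overall risk P(Y=1) = π·p₁ + (1−π)·p₀ = 0.712×0.27111 + 0.288×0.095039 = 0.2204.
Under exogeneity, PAF = [P(Y=1) − p₀] / P(Y=1).
PAF = (0.2204 − 0.095039) / 0.2204 ≈ 0.5688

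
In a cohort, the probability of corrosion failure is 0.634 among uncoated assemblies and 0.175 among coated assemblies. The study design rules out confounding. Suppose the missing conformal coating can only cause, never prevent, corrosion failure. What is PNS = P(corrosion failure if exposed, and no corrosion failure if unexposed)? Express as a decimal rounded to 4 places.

Let p₁ = 0.634, p₀ = 0.175.
Under exogeneity and monotonicity, PNS = p₁ − p₀.
PNS = 0.634 − 0.175 = 0.459

PNS ≈ 0.4590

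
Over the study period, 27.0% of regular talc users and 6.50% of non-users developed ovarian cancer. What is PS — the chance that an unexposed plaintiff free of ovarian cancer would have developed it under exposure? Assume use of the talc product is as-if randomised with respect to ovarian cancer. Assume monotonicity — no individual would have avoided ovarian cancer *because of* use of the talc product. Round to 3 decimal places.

PS ≈ 0.219

p₁ = 0.27, p₀ = 0.065.
Under exogeneity and monotonicity, PS = (p₁ − p₀) / (1 − p₀).
PS = (0.27 − 0.065) / (1 − 0.065) = 0.205 / 0.935 ≈ 0.2193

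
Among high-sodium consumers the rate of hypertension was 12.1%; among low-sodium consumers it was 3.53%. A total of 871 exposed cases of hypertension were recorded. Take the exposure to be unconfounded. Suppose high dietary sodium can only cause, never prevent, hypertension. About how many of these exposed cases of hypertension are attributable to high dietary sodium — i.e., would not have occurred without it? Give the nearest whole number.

p₁ = 0.121, p₀ = 0.0353.
PN = (p₁ − p₀)/p₁ = (0.121 − 0.0353) / 0.121 ≈ 0.70826.
Attributable cases ≈ PN × (exposed cases) = 0.70826 × 871 ≈ 616.90.

about 617 cases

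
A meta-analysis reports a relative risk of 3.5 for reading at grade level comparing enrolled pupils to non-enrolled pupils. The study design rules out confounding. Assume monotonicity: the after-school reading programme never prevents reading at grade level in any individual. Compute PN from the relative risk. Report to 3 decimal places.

PN ≈ 0.714

Under exogeneity and monotonicity, PN = (RR − 1) / RR = 1 − 1/RR.
PN = (3.5 − 1) / 3.5 = 2.5 / 3.5 ≈ 0.7143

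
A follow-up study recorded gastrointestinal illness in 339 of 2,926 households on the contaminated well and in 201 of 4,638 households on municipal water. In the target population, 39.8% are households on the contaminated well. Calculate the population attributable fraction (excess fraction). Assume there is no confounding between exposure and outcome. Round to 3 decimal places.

p₁ = P(outcome | exposed) = 339/2926 = 0.11586
p₀ = P(outcome | unexposed) = 201/4638 = 0.043338
Overall risk P(Y=1) = π·p₁ + (1−π)·p₀ = 0.398×0.11586 + 0.602×0.043338 = 0.072201.
Under exogeneity, PAF = [P(Y=1) − p₀] / P(Y=1).
PAF = (0.072201 − 0.043338) / 0.072201 ≈ 0.3998

PAF ≈ 0.400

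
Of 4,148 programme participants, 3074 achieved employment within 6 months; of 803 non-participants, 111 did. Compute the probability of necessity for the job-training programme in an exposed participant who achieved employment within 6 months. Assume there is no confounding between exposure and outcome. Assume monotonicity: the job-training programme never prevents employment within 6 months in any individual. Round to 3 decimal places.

PN ≈ 0.813

p₁ = P(outcome | exposed) = 3074/4148 = 0.74108
p₀ = P(outcome | unexposed) = 111/803 = 0.13823
Under exogeneity and monotonicity, PN = (p₁ − p₀) / p₁.
PN = (0.74108 − 0.13823) / 0.74108 = 0.60285 / 0.74108 ≈ 0.8135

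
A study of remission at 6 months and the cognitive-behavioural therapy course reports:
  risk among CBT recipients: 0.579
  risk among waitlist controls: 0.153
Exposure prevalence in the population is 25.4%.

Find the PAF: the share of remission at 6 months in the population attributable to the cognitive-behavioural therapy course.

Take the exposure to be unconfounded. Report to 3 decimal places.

Let p₁ = 0.579, p₀ = 0.153.
Overall risk P(Y=1) = π·p₁ + (1−π)·p₀ = 0.254×0.579 + 0.746×0.153 = 0.2612.
Under exogeneity, PAF = [P(Y=1) − p₀] / P(Y=1).
PAF = (0.2612 − 0.153) / 0.2612 ≈ 0.4143

PAF ≈ 0.414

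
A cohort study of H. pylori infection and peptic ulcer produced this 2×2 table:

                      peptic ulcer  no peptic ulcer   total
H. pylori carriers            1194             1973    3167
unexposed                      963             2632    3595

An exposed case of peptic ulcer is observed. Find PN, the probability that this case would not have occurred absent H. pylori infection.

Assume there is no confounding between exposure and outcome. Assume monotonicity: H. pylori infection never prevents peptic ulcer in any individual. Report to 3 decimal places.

PN ≈ 0.289

p₁ = P(outcome | exposed) = 1194/3167 = 0.37701
p₀ = P(outcome | unexposed) = 963/3595 = 0.26787
Under exogeneity and monotonicity, PN = (p₁ − p₀)/p₁.
PN = (0.37701 − 0.26787) / 0.37701 ≈ 0.2895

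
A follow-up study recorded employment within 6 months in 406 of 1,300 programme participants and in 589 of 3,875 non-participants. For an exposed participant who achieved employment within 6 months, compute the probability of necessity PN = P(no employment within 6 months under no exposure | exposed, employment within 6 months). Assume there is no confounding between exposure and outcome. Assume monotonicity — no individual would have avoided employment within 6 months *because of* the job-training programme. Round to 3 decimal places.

p₁ = P(outcome | exposed) = 406/1300 = 0.31231
p₀ = P(outcome | unexposed) = 589/3875 = 0.152
Under exogeneity and monotonicity, PN = (p₁ − p₀) / p₁.
PN = (0.31231 − 0.152) / 0.31231 = 0.16031 / 0.31231 ≈ 0.5133

PN ≈ 0.513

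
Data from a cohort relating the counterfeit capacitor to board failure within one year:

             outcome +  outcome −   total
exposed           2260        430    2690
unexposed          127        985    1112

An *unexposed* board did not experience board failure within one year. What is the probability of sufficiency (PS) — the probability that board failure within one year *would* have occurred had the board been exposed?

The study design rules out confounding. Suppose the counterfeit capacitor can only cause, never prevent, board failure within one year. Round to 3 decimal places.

p₁ = P(outcome | exposed) = 2260/2690 = 0.84015
p₀ = P(outcome | unexposed) = 127/1112 = 0.11421
Under exogeneity and monotonicity, PS = (p₁ − p₀)/(1 − p₀).
PS = (0.84015 − 0.11421) / 0.88579 ≈ 0.8195

PS ≈ 0.820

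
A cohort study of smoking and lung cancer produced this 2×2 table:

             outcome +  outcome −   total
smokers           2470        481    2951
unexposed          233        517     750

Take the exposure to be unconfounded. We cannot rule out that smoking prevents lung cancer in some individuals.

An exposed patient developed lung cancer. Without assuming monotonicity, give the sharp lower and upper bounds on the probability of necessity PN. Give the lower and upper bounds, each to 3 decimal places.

0.629 ≤ PN ≤ 0.824

p₁ = P(outcome | exposed) = 2470/2951 = 0.837
p₀ = P(outcome | unexposed) = 233/750 = 0.31067
Under exogeneity alone the bounds on PN are max{0,(p₁−p₀)/p₁} ≤ PN ≤ min{1,(1−p₀)/p₁}.
  lower = (p₁ − p₀)/p₁ = 0.52634 / 0.837 ≈ 0.6288
  upper = min{1, (1 − p₀)/p₁} = 0.68933 / 0.837 ≈ 0.8236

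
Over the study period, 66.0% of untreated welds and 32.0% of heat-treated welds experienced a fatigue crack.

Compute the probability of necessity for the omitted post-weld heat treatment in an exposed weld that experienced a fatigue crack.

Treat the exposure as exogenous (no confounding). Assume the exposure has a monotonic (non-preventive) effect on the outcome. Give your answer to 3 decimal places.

PN ≈ 0.515

p₁ = 0.66, p₀ = 0.32.
Under exogeneity and monotonicity, PN = (p₁ − p₀) / p₁.
PN = (0.66 − 0.32) / 0.66 = 0.34 / 0.66 ≈ 0.5152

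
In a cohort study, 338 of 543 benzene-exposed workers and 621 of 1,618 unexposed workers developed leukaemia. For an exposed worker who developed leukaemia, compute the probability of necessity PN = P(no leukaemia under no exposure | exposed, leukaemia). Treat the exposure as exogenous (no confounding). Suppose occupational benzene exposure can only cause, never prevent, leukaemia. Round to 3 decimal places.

PN ≈ 0.383

p₁ = P(outcome | exposed) = 338/543 = 0.62247
p₀ = P(outcome | unexposed) = 621/1618 = 0.38381
Under exogeneity and monotonicity, PN = (p₁ − p₀) / p₁.
PN = (0.62247 − 0.38381) / 0.62247 = 0.23866 / 0.62247 ≈ 0.3834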